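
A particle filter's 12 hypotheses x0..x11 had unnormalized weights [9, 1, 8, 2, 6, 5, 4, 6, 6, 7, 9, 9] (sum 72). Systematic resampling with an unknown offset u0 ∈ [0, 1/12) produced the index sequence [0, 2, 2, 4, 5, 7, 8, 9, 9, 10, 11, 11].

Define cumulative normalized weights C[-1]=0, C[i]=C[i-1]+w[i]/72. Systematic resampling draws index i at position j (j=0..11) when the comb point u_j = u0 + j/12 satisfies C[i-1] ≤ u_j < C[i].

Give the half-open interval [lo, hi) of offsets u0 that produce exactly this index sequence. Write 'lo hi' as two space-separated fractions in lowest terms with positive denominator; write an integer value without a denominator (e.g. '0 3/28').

C = [1/8, 5/36, 1/4, 5/18, 13/36, 31/72, 35/72, 41/72, 47/72, 3/4, 7/8, 1]
j=0 picked index 0: u0 ∈ [0, 1/8)
j=1 picked index 2: u0 ∈ [1/18, 1/6)
j=2 picked index 2: u0 ∈ [-1/36, 1/12)
j=3 picked index 4: u0 ∈ [1/36, 1/9)
j=4 picked index 5: u0 ∈ [1/36, 7/72)
j=5 picked index 7: u0 ∈ [5/72, 11/72)
j=6 picked index 8: u0 ∈ [5/72, 11/72)
j=7 picked index 9: u0 ∈ [5/72, 1/6)
j=8 picked index 9: u0 ∈ [-1/72, 1/12)
j=9 picked index 10: u0 ∈ [0, 1/8)
j=10 picked index 11: u0 ∈ [1/24, 1/6)
j=11 picked index 11: u0 ∈ [-1/24, 1/12)
intersection: [5/72, 1/12)

5/72 1/12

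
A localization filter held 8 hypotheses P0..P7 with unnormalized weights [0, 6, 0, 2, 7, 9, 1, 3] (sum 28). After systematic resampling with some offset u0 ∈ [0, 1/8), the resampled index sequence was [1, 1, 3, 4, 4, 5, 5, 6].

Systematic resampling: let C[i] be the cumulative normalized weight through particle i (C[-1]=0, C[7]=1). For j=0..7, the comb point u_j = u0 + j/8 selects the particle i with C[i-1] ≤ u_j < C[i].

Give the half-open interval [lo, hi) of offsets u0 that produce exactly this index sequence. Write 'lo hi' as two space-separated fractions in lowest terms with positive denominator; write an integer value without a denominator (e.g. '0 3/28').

C = [0, 3/14, 3/14, 2/7, 15/28, 6/7, 25/28, 1]
j=0 picked index 1: u0 ∈ [0, 3/14)
j=1 picked index 1: u0 ∈ [-1/8, 5/56)
j=2 picked index 3: u0 ∈ [-1/28, 1/28)
j=3 picked index 4: u0 ∈ [-5/56, 9/56)
j=4 picked index 4: u0 ∈ [-3/14, 1/28)
j=5 picked index 5: u0 ∈ [-5/56, 13/56)
j=6 picked index 5: u0 ∈ [-3/14, 3/28)
j=7 picked index 6: u0 ∈ [-1/56, 1/56)
intersection: [0, 1/56)

0 1/56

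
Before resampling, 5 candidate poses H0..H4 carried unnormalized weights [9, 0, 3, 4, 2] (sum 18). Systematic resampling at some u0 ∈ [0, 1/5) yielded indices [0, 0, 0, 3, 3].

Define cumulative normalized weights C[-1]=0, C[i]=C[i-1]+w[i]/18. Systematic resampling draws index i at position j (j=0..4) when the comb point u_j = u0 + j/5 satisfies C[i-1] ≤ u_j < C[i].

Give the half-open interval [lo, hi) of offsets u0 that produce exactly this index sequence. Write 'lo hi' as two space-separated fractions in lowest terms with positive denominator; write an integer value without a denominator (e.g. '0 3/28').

1/15 4/45

C = [1/2, 1/2, 2/3, 8/9, 1]
j=0 picked index 0: u0 ∈ [0, 1/2)
j=1 picked index 0: u0 ∈ [-1/5, 3/10)
j=2 picked index 0: u0 ∈ [-2/5, 1/10)
j=3 picked index 3: u0 ∈ [1/15, 13/45)
j=4 picked index 3: u0 ∈ [-2/15, 4/45)
intersection: [1/15, 4/45)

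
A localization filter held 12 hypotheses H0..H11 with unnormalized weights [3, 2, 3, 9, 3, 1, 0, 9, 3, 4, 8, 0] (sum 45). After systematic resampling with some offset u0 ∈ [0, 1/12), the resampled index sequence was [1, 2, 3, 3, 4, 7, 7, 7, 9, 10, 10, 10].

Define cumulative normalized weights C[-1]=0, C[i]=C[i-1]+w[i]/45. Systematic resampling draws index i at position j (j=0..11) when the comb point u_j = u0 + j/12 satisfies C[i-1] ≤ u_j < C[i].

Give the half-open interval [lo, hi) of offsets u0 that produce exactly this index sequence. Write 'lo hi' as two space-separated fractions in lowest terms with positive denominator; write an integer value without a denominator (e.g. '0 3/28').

13/180 1/12

C = [1/15, 1/9, 8/45, 17/45, 4/9, 7/15, 7/15, 2/3, 11/15, 37/45, 1, 1]
j=0 picked index 1: u0 ∈ [1/15, 1/9)
j=1 picked index 2: u0 ∈ [1/36, 17/180)
j=2 picked index 3: u0 ∈ [1/90, 19/90)
j=3 picked index 3: u0 ∈ [-13/180, 23/180)
j=4 picked index 4: u0 ∈ [2/45, 1/9)
j=5 picked index 7: u0 ∈ [1/20, 1/4)
j=6 picked index 7: u0 ∈ [-1/30, 1/6)
j=7 picked index 7: u0 ∈ [-7/60, 1/12)
j=8 picked index 9: u0 ∈ [1/15, 7/45)
j=9 picked index 10: u0 ∈ [13/180, 1/4)
j=10 picked index 10: u0 ∈ [-1/90, 1/6)
j=11 picked index 10: u0 ∈ [-17/180, 1/12)
intersection: [13/180, 1/12)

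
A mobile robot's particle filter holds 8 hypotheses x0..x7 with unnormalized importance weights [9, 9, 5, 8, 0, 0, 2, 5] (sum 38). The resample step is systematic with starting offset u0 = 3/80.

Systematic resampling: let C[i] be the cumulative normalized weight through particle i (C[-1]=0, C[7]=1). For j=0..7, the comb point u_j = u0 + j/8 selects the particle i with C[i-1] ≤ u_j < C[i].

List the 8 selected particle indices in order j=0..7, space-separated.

0 0 1 1 2 3 3 7

C = [9/38, 9/19, 23/38, 31/38, 31/38, 31/38, 33/38, 1]
j=0: u_0=3/80 ∈ [0, 9/38) → index 0
j=1: u_1=13/80 ∈ [0, 9/38) → index 0
j=2: u_2=23/80 ∈ [9/38, 9/19) → index 1
j=3: u_3=33/80 ∈ [9/38, 9/19) → index 1
j=4: u_4=43/80 ∈ [9/19, 23/38) → index 2
j=5: u_5=53/80 ∈ [23/38, 31/38) → index 3
j=6: u_6=63/80 ∈ [23/38, 31/38) → index 3
j=7: u_7=73/80 ∈ [33/38, 1) → index 7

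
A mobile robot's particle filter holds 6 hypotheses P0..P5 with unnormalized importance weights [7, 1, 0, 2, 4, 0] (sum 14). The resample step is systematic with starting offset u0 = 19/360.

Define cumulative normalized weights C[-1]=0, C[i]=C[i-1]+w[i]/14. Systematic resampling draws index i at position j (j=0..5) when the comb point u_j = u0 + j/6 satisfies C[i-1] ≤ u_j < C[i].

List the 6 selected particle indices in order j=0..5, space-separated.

C = [1/2, 4/7, 4/7, 5/7, 1, 1]
j=0: u_0=19/360 ∈ [0, 1/2) → index 0
j=1: u_1=79/360 ∈ [0, 1/2) → index 0
j=2: u_2=139/360 ∈ [0, 1/2) → index 0
j=3: u_3=199/360 ∈ [1/2, 4/7) → index 1
j=4: u_4=259/360 ∈ [5/7, 1) → index 4
j=5: u_5=319/360 ∈ [5/7, 1) → index 4

0 0 0 1 4 4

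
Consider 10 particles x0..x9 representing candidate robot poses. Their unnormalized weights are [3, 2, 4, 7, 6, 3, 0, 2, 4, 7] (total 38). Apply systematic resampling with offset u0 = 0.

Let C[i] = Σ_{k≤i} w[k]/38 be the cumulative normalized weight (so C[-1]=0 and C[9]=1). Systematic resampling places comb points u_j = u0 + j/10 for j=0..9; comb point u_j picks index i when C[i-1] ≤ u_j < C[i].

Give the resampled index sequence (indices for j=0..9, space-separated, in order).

C = [3/38, 5/38, 9/38, 8/19, 11/19, 25/38, 25/38, 27/38, 31/38, 1]
j=0: u_0=0 ∈ [0, 3/38) → index 0
j=1: u_1=1/10 ∈ [3/38, 5/38) → index 1
j=2: u_2=1/5 ∈ [5/38, 9/38) → index 2
j=3: u_3=3/10 ∈ [9/38, 8/19) → index 3
j=4: u_4=2/5 ∈ [9/38, 8/19) → index 3
j=5: u_5=1/2 ∈ [8/19, 11/19) → index 4
j=6: u_6=3/5 ∈ [11/19, 25/38) → index 5
j=7: u_7=7/10 ∈ [25/38, 27/38) → index 7
j=8: u_8=4/5 ∈ [27/38, 31/38) → index 8
j=9: u_9=9/10 ∈ [31/38, 1) → index 9

0 1 2 3 3 4 5 7 8 9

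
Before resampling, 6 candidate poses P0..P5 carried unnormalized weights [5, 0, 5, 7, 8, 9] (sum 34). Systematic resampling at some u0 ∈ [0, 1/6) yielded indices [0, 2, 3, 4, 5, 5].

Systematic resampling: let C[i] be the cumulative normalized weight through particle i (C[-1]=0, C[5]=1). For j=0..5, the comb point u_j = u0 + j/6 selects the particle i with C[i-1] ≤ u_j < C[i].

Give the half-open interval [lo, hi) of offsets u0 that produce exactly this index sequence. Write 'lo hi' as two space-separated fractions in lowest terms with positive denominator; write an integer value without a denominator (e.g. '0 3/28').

C = [5/34, 5/34, 5/17, 1/2, 25/34, 1]
j=0 picked index 0: u0 ∈ [0, 5/34)
j=1 picked index 2: u0 ∈ [-1/51, 13/102)
j=2 picked index 3: u0 ∈ [-2/51, 1/6)
j=3 picked index 4: u0 ∈ [0, 4/17)
j=4 picked index 5: u0 ∈ [7/102, 1/3)
j=5 picked index 5: u0 ∈ [-5/51, 1/6)
intersection: [7/102, 13/102)

7/102 13/102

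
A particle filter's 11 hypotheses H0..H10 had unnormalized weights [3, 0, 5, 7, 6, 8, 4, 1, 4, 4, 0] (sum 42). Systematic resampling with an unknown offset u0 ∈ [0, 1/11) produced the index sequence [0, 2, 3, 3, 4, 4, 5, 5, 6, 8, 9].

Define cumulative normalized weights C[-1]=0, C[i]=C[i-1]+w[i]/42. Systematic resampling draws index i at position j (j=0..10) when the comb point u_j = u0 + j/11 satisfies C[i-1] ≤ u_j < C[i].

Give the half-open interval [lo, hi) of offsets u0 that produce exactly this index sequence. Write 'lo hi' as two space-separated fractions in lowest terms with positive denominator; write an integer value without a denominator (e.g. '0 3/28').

2/231 1/22

C = [1/14, 1/14, 4/21, 5/14, 1/2, 29/42, 11/14, 17/21, 19/21, 1, 1]
j=0 picked index 0: u0 ∈ [0, 1/14)
j=1 picked index 2: u0 ∈ [-3/154, 23/231)
j=2 picked index 3: u0 ∈ [2/231, 27/154)
j=3 picked index 3: u0 ∈ [-19/231, 13/154)
j=4 picked index 4: u0 ∈ [-1/154, 3/22)
j=5 picked index 4: u0 ∈ [-15/154, 1/22)
j=6 picked index 5: u0 ∈ [-1/22, 67/462)
j=7 picked index 5: u0 ∈ [-3/22, 25/462)
j=8 picked index 6: u0 ∈ [-17/462, 9/154)
j=9 picked index 8: u0 ∈ [-2/231, 20/231)
j=10 picked index 9: u0 ∈ [-1/231, 1/11)
intersection: [2/231, 1/22)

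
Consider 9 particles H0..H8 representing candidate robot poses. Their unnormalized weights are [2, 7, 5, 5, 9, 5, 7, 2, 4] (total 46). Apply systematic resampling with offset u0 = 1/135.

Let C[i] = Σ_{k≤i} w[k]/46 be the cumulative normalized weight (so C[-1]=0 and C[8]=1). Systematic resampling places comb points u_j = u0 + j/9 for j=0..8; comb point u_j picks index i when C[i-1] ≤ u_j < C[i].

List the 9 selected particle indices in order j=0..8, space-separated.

C = [1/23, 9/46, 7/23, 19/46, 14/23, 33/46, 20/23, 21/23, 1]
j=0: u_0=1/135 ∈ [0, 1/23) → index 0
j=1: u_1=16/135 ∈ [1/23, 9/46) → index 1
j=2: u_2=31/135 ∈ [9/46, 7/23) → index 2
j=3: u_3=46/135 ∈ [7/23, 19/46) → index 3
j=4: u_4=61/135 ∈ [19/46, 14/23) → index 4
j=5: u_5=76/135 ∈ [19/46, 14/23) → index 4
j=6: u_6=91/135 ∈ [14/23, 33/46) → index 5
j=7: u_7=106/135 ∈ [33/46, 20/23) → index 6
j=8: u_8=121/135 ∈ [20/23, 21/23) → index 7

0 1 2 3 4 4 5 6 7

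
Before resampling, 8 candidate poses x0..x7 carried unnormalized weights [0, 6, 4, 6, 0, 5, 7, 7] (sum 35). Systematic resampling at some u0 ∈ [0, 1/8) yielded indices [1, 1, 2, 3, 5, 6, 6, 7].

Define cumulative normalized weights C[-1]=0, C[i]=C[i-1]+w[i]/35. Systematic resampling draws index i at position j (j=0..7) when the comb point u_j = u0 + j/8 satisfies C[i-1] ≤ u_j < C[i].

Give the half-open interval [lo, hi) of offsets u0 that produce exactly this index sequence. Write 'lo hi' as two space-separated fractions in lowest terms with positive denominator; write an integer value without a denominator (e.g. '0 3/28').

C = [0, 6/35, 2/7, 16/35, 16/35, 3/5, 4/5, 1]
j=0 picked index 1: u0 ∈ [0, 6/35)
j=1 picked index 1: u0 ∈ [-1/8, 13/280)
j=2 picked index 2: u0 ∈ [-11/140, 1/28)
j=3 picked index 3: u0 ∈ [-5/56, 23/280)
j=4 picked index 5: u0 ∈ [-3/70, 1/10)
j=5 picked index 6: u0 ∈ [-1/40, 7/40)
j=6 picked index 6: u0 ∈ [-3/20, 1/20)
j=7 picked index 7: u0 ∈ [-3/40, 1/8)
intersection: [0, 1/28)

0 1/28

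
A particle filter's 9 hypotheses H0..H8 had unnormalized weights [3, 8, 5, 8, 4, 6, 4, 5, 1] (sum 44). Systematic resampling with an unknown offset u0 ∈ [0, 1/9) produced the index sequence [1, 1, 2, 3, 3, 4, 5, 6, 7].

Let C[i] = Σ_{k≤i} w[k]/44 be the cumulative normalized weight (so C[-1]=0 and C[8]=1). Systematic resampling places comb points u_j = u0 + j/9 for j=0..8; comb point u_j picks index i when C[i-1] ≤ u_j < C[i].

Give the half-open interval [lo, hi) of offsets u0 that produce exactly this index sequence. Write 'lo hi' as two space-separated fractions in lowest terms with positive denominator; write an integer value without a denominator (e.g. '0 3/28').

C = [3/44, 1/4, 4/11, 6/11, 7/11, 17/22, 19/22, 43/44, 1]
j=0 picked index 1: u0 ∈ [3/44, 1/4)
j=1 picked index 1: u0 ∈ [-17/396, 5/36)
j=2 picked index 2: u0 ∈ [1/36, 14/99)
j=3 picked index 3: u0 ∈ [1/33, 7/33)
j=4 picked index 3: u0 ∈ [-8/99, 10/99)
j=5 picked index 4: u0 ∈ [-1/99, 8/99)
j=6 picked index 5: u0 ∈ [-1/33, 7/66)
j=7 picked index 6: u0 ∈ [-1/198, 17/198)
j=8 picked index 7: u0 ∈ [-5/198, 35/396)
intersection: [3/44, 8/99)

3/44 8/99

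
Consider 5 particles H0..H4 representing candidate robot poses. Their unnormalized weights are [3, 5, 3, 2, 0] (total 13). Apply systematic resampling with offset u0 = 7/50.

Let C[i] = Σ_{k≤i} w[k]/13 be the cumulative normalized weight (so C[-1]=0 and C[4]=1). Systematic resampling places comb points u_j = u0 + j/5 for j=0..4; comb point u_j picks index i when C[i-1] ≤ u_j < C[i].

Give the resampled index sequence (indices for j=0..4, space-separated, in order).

0 1 1 2 3

C = [3/13, 8/13, 11/13, 1, 1]
j=0: u_0=7/50 ∈ [0, 3/13) → index 0
j=1: u_1=17/50 ∈ [3/13, 8/13) → index 1
j=2: u_2=27/50 ∈ [3/13, 8/13) → index 1
j=3: u_3=37/50 ∈ [8/13, 11/13) → index 2
j=4: u_4=47/50 ∈ [11/13, 1) → index 3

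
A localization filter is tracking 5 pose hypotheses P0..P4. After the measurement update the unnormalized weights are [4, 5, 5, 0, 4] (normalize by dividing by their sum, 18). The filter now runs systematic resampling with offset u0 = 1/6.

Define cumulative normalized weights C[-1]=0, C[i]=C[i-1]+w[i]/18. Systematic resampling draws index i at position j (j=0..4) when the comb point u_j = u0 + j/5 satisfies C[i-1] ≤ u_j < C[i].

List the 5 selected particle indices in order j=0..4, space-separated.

C = [2/9, 1/2, 7/9, 7/9, 1]
j=0: u_0=1/6 ∈ [0, 2/9) → index 0
j=1: u_1=11/30 ∈ [2/9, 1/2) → index 1
j=2: u_2=17/30 ∈ [1/2, 7/9) → index 2
j=3: u_3=23/30 ∈ [1/2, 7/9) → index 2
j=4: u_4=29/30 ∈ [7/9, 1) → index 4

0 1 2 2 4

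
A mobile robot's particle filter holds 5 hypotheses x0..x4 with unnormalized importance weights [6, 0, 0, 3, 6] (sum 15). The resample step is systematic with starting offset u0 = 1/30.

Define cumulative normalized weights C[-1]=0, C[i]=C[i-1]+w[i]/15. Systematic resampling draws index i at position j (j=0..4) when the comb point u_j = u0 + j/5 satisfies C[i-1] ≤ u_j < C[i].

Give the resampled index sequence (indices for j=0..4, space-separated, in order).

C = [2/5, 2/5, 2/5, 3/5, 1]
j=0: u_0=1/30 ∈ [0, 2/5) → index 0
j=1: u_1=7/30 ∈ [0, 2/5) → index 0
j=2: u_2=13/30 ∈ [2/5, 3/5) → index 3
j=3: u_3=19/30 ∈ [3/5, 1) → index 4
j=4: u_4=5/6 ∈ [3/5, 1) → index 4

0 0 3 4 4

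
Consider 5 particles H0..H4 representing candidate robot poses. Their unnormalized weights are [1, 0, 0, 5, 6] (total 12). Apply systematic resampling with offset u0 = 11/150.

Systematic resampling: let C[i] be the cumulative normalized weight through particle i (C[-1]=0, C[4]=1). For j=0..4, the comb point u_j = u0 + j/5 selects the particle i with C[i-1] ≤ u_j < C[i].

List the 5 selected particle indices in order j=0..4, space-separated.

C = [1/12, 1/12, 1/12, 1/2, 1]
j=0: u_0=11/150 ∈ [0, 1/12) → index 0
j=1: u_1=41/150 ∈ [1/12, 1/2) → index 3
j=2: u_2=71/150 ∈ [1/12, 1/2) → index 3
j=3: u_3=101/150 ∈ [1/2, 1) → index 4
j=4: u_4=131/150 ∈ [1/2, 1) → index 4

0 3 3 4 4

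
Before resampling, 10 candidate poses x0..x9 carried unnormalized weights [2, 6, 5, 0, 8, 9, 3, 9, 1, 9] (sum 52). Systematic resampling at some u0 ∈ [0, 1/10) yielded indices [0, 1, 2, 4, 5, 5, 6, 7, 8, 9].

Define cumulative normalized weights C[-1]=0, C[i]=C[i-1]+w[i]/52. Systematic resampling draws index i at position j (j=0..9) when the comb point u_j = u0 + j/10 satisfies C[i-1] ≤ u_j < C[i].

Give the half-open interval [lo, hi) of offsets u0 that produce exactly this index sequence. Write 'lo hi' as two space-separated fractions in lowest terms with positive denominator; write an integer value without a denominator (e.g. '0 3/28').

C = [1/26, 2/13, 1/4, 1/4, 21/52, 15/26, 33/52, 21/26, 43/52, 1]
j=0 picked index 0: u0 ∈ [0, 1/26)
j=1 picked index 1: u0 ∈ [-4/65, 7/130)
j=2 picked index 2: u0 ∈ [-3/65, 1/20)
j=3 picked index 4: u0 ∈ [-1/20, 27/260)
j=4 picked index 5: u0 ∈ [1/260, 23/130)
j=5 picked index 5: u0 ∈ [-5/52, 1/13)
j=6 picked index 6: u0 ∈ [-3/130, 9/260)
j=7 picked index 7: u0 ∈ [-17/260, 7/65)
j=8 picked index 8: u0 ∈ [1/130, 7/260)
j=9 picked index 9: u0 ∈ [-19/260, 1/10)
intersection: [1/130, 7/260)

1/130 7/260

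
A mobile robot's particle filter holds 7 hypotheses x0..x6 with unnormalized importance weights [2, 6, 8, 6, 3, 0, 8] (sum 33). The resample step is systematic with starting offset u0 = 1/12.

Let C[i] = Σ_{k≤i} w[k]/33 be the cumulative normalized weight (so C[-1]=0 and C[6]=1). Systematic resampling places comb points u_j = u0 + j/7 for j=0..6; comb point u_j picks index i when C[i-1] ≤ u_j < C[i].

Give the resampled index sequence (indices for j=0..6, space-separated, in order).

C = [2/33, 8/33, 16/33, 2/3, 25/33, 25/33, 1]
j=0: u_0=1/12 ∈ [2/33, 8/33) → index 1
j=1: u_1=19/84 ∈ [2/33, 8/33) → index 1
j=2: u_2=31/84 ∈ [8/33, 16/33) → index 2
j=3: u_3=43/84 ∈ [16/33, 2/3) → index 3
j=4: u_4=55/84 ∈ [16/33, 2/3) → index 3
j=5: u_5=67/84 ∈ [25/33, 1) → index 6
j=6: u_6=79/84 ∈ [25/33, 1) → index 6

1 1 2 3 3 6 6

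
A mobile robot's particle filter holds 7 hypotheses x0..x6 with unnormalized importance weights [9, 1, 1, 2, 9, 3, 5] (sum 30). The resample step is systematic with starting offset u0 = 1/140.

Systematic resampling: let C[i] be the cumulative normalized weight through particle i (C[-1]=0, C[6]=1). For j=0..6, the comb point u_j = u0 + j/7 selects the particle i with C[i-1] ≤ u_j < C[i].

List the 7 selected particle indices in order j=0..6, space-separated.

C = [3/10, 1/3, 11/30, 13/30, 11/15, 5/6, 1]
j=0: u_0=1/140 ∈ [0, 3/10) → index 0
j=1: u_1=3/20 ∈ [0, 3/10) → index 0
j=2: u_2=41/140 ∈ [0, 3/10) → index 0
j=3: u_3=61/140 ∈ [13/30, 11/15) → index 4
j=4: u_4=81/140 ∈ [13/30, 11/15) → index 4
j=5: u_5=101/140 ∈ [13/30, 11/15) → index 4
j=6: u_6=121/140 ∈ [5/6, 1) → index 6

0 0 0 4 4 4 6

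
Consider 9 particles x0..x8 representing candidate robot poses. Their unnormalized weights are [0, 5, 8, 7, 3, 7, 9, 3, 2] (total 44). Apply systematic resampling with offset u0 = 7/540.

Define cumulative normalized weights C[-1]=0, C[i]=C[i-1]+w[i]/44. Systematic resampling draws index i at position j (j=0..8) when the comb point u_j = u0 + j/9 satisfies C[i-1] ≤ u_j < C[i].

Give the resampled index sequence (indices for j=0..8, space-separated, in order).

C = [0, 5/44, 13/44, 5/11, 23/44, 15/22, 39/44, 21/22, 1]
j=0: u_0=7/540 ∈ [0, 5/44) → index 1
j=1: u_1=67/540 ∈ [5/44, 13/44) → index 2
j=2: u_2=127/540 ∈ [5/44, 13/44) → index 2
j=3: u_3=187/540 ∈ [13/44, 5/11) → index 3
j=4: u_4=247/540 ∈ [5/11, 23/44) → index 4
j=5: u_5=307/540 ∈ [23/44, 15/22) → index 5
j=6: u_6=367/540 ∈ [23/44, 15/22) → index 5
j=7: u_7=427/540 ∈ [15/22, 39/44) → index 6
j=8: u_8=487/540 ∈ [39/44, 21/22) → index 7

1 2 2 3 4 5 5 6 7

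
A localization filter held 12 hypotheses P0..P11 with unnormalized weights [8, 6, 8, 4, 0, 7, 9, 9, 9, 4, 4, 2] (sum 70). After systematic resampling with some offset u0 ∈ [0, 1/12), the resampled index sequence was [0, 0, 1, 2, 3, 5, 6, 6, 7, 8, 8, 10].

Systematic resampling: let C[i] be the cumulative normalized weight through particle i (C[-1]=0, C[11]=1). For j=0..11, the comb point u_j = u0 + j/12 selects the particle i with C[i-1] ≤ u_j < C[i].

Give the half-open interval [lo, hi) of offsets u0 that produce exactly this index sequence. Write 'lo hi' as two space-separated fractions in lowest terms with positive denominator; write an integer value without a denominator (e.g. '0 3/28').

C = [4/35, 1/5, 11/35, 13/35, 13/35, 33/70, 3/5, 51/70, 6/7, 32/35, 34/35, 1]
j=0 picked index 0: u0 ∈ [0, 4/35)
j=1 picked index 0: u0 ∈ [-1/12, 13/420)
j=2 picked index 1: u0 ∈ [-11/210, 1/30)
j=3 picked index 2: u0 ∈ [-1/20, 9/140)
j=4 picked index 3: u0 ∈ [-2/105, 4/105)
j=5 picked index 5: u0 ∈ [-19/420, 23/420)
j=6 picked index 6: u0 ∈ [-1/35, 1/10)
j=7 picked index 6: u0 ∈ [-47/420, 1/60)
j=8 picked index 7: u0 ∈ [-1/15, 13/210)
j=9 picked index 8: u0 ∈ [-3/140, 3/28)
j=10 picked index 8: u0 ∈ [-11/105, 1/42)
j=11 picked index 10: u0 ∈ [-1/420, 23/420)
intersection: [0, 1/60)

0 1/60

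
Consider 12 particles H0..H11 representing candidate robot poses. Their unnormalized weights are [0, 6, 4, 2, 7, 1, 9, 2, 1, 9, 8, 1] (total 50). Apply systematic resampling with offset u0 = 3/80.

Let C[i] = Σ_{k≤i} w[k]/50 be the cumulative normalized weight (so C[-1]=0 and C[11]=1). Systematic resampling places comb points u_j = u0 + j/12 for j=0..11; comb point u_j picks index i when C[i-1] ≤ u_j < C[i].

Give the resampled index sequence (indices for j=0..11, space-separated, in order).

C = [0, 3/25, 1/5, 6/25, 19/50, 2/5, 29/50, 31/50, 16/25, 41/50, 49/50, 1]
j=0: u_0=3/80 ∈ [0, 3/25) → index 1
j=1: u_1=29/240 ∈ [3/25, 1/5) → index 2
j=2: u_2=49/240 ∈ [1/5, 6/25) → index 3
j=3: u_3=23/80 ∈ [6/25, 19/50) → index 4
j=4: u_4=89/240 ∈ [6/25, 19/50) → index 4
j=5: u_5=109/240 ∈ [2/5, 29/50) → index 6
j=6: u_6=43/80 ∈ [2/5, 29/50) → index 6
j=7: u_7=149/240 ∈ [31/50, 16/25) → index 8
j=8: u_8=169/240 ∈ [16/25, 41/50) → index 9
j=9: u_9=63/80 ∈ [16/25, 41/50) → index 9
j=10: u_10=209/240 ∈ [41/50, 49/50) → index 10
j=11: u_11=229/240 ∈ [41/50, 49/50) → index 10

1 2 3 4 4 6 6 8 9 9 10 10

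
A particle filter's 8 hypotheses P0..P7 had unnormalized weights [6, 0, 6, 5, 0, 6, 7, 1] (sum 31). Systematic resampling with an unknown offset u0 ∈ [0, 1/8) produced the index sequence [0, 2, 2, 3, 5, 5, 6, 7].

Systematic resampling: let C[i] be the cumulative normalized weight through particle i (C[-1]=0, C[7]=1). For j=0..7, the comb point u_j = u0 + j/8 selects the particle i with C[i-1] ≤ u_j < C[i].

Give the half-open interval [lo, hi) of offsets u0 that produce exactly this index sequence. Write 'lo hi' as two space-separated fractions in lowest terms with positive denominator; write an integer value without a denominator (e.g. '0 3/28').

23/248 29/248

C = [6/31, 6/31, 12/31, 17/31, 17/31, 23/31, 30/31, 1]
j=0 picked index 0: u0 ∈ [0, 6/31)
j=1 picked index 2: u0 ∈ [17/248, 65/248)
j=2 picked index 2: u0 ∈ [-7/124, 17/124)
j=3 picked index 3: u0 ∈ [3/248, 43/248)
j=4 picked index 5: u0 ∈ [3/62, 15/62)
j=5 picked index 5: u0 ∈ [-19/248, 29/248)
j=6 picked index 6: u0 ∈ [-1/124, 27/124)
j=7 picked index 7: u0 ∈ [23/248, 1/8)
intersection: [23/248, 29/248)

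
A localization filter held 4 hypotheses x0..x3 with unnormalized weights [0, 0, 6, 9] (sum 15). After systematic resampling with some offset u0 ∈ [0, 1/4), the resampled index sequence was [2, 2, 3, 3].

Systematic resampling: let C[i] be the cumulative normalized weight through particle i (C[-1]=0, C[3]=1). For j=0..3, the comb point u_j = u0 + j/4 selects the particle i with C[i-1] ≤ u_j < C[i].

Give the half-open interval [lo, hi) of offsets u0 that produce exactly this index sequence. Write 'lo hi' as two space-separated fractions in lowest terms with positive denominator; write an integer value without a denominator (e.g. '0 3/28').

C = [0, 0, 2/5, 1]
j=0 picked index 2: u0 ∈ [0, 2/5)
j=1 picked index 2: u0 ∈ [-1/4, 3/20)
j=2 picked index 3: u0 ∈ [-1/10, 1/2)
j=3 picked index 3: u0 ∈ [-7/20, 1/4)
intersection: [0, 3/20)

0 3/20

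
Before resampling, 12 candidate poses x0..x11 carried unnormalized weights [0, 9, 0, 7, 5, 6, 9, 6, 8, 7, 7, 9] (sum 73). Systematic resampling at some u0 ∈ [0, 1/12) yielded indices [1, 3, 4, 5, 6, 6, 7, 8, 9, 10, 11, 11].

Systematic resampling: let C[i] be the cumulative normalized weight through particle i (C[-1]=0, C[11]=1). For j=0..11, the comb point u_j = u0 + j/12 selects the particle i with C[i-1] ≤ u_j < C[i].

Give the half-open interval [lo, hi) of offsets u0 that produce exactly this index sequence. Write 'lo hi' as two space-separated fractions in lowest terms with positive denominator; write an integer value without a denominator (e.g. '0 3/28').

23/438 11/146

C = [0, 9/73, 9/73, 16/73, 21/73, 27/73, 36/73, 42/73, 50/73, 57/73, 64/73, 1]
j=0 picked index 1: u0 ∈ [0, 9/73)
j=1 picked index 3: u0 ∈ [35/876, 119/876)
j=2 picked index 4: u0 ∈ [23/438, 53/438)
j=3 picked index 5: u0 ∈ [11/292, 35/292)
j=4 picked index 6: u0 ∈ [8/219, 35/219)
j=5 picked index 6: u0 ∈ [-41/876, 67/876)
j=6 picked index 7: u0 ∈ [-1/146, 11/146)
j=7 picked index 8: u0 ∈ [-7/876, 89/876)
j=8 picked index 9: u0 ∈ [4/219, 25/219)
j=9 picked index 10: u0 ∈ [9/292, 37/292)
j=10 picked index 11: u0 ∈ [19/438, 1/6)
j=11 picked index 11: u0 ∈ [-35/876, 1/12)
intersection: [23/438, 11/146)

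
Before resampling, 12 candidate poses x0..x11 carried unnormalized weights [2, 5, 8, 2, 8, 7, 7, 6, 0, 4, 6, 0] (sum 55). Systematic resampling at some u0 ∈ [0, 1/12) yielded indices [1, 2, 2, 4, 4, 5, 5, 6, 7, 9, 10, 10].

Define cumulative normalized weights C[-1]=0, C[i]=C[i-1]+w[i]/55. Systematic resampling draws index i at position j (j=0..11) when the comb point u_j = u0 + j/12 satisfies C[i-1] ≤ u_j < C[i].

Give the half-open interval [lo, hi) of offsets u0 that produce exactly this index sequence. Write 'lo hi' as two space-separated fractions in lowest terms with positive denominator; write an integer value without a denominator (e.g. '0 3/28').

3/44 9/110

C = [2/55, 7/55, 3/11, 17/55, 5/11, 32/55, 39/55, 9/11, 9/11, 49/55, 1, 1]
j=0 picked index 1: u0 ∈ [2/55, 7/55)
j=1 picked index 2: u0 ∈ [29/660, 25/132)
j=2 picked index 2: u0 ∈ [-13/330, 7/66)
j=3 picked index 4: u0 ∈ [13/220, 9/44)
j=4 picked index 4: u0 ∈ [-4/165, 4/33)
j=5 picked index 5: u0 ∈ [5/132, 109/660)
j=6 picked index 5: u0 ∈ [-1/22, 9/110)
j=7 picked index 6: u0 ∈ [-1/660, 83/660)
j=8 picked index 7: u0 ∈ [7/165, 5/33)
j=9 picked index 9: u0 ∈ [3/44, 31/220)
j=10 picked index 10: u0 ∈ [19/330, 1/6)
j=11 picked index 10: u0 ∈ [-17/660, 1/12)
intersection: [3/44, 9/110)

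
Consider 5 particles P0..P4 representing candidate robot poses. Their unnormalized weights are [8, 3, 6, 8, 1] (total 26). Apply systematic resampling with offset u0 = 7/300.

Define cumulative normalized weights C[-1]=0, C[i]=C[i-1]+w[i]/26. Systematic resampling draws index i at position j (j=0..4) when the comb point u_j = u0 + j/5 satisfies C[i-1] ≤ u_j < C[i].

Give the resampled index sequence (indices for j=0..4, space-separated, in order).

0 0 2 2 3

C = [4/13, 11/26, 17/26, 25/26, 1]
j=0: u_0=7/300 ∈ [0, 4/13) → index 0
j=1: u_1=67/300 ∈ [0, 4/13) → index 0
j=2: u_2=127/300 ∈ [11/26, 17/26) → index 2
j=3: u_3=187/300 ∈ [11/26, 17/26) → index 2
j=4: u_4=247/300 ∈ [17/26, 25/26) → index 3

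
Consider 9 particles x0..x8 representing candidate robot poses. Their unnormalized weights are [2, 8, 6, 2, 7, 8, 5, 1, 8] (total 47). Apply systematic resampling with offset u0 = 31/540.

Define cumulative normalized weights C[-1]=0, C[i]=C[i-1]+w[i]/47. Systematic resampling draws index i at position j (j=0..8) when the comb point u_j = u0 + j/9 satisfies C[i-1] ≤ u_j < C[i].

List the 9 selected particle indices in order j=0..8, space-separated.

1 1 2 4 4 5 6 8 8

C = [2/47, 10/47, 16/47, 18/47, 25/47, 33/47, 38/47, 39/47, 1]
j=0: u_0=31/540 ∈ [2/47, 10/47) → index 1
j=1: u_1=91/540 ∈ [2/47, 10/47) → index 1
j=2: u_2=151/540 ∈ [10/47, 16/47) → index 2
j=3: u_3=211/540 ∈ [18/47, 25/47) → index 4
j=4: u_4=271/540 ∈ [18/47, 25/47) → index 4
j=5: u_5=331/540 ∈ [25/47, 33/47) → index 5
j=6: u_6=391/540 ∈ [33/47, 38/47) → index 6
j=7: u_7=451/540 ∈ [39/47, 1) → index 8
j=8: u_8=511/540 ∈ [39/47, 1) → index 8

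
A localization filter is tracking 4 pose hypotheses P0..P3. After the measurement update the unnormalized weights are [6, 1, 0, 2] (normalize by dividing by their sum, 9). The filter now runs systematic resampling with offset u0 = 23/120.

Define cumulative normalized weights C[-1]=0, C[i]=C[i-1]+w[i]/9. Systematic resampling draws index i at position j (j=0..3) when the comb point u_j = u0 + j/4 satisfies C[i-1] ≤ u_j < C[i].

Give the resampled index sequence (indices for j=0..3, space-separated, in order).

C = [2/3, 7/9, 7/9, 1]
j=0: u_0=23/120 ∈ [0, 2/3) → index 0
j=1: u_1=53/120 ∈ [0, 2/3) → index 0
j=2: u_2=83/120 ∈ [2/3, 7/9) → index 1
j=3: u_3=113/120 ∈ [7/9, 1) → index 3

0 0 1 3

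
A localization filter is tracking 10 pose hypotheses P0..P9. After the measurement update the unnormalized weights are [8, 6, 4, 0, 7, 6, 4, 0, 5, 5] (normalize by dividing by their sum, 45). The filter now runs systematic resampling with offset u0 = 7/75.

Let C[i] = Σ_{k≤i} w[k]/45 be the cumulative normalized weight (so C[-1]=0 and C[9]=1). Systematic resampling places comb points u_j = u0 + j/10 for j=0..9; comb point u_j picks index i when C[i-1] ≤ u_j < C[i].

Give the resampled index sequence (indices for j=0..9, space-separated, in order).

C = [8/45, 14/45, 2/5, 2/5, 5/9, 31/45, 7/9, 7/9, 8/9, 1]
j=0: u_0=7/75 ∈ [0, 8/45) → index 0
j=1: u_1=29/150 ∈ [8/45, 14/45) → index 1
j=2: u_2=22/75 ∈ [8/45, 14/45) → index 1
j=3: u_3=59/150 ∈ [14/45, 2/5) → index 2
j=4: u_4=37/75 ∈ [2/5, 5/9) → index 4
j=5: u_5=89/150 ∈ [5/9, 31/45) → index 5
j=6: u_6=52/75 ∈ [31/45, 7/9) → index 6
j=7: u_7=119/150 ∈ [7/9, 8/9) → index 8
j=8: u_8=67/75 ∈ [8/9, 1) → index 9
j=9: u_9=149/150 ∈ [8/9, 1) → index 9

0 1 1 2 4 5 6 8 9 9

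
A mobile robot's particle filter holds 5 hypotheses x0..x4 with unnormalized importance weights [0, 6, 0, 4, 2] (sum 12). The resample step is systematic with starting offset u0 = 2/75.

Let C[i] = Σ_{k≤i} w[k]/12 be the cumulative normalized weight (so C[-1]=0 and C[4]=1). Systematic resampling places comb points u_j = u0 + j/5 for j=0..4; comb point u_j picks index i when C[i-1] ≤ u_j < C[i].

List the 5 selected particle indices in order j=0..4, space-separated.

1 1 1 3 3

C = [0, 1/2, 1/2, 5/6, 1]
j=0: u_0=2/75 ∈ [0, 1/2) → index 1
j=1: u_1=17/75 ∈ [0, 1/2) → index 1
j=2: u_2=32/75 ∈ [0, 1/2) → index 1
j=3: u_3=47/75 ∈ [1/2, 5/6) → index 3
j=4: u_4=62/75 ∈ [1/2, 5/6) → index 3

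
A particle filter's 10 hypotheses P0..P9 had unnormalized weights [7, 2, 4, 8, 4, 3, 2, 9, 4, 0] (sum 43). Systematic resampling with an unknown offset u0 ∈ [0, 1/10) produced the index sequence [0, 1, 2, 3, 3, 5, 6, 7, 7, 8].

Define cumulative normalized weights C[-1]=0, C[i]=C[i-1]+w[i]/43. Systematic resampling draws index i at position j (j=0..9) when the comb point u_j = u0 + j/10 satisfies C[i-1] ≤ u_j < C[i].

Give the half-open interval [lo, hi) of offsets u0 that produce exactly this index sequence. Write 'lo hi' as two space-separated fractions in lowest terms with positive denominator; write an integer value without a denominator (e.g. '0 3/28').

7/86 19/215

C = [7/43, 9/43, 13/43, 21/43, 25/43, 28/43, 30/43, 39/43, 1, 1]
j=0 picked index 0: u0 ∈ [0, 7/43)
j=1 picked index 1: u0 ∈ [27/430, 47/430)
j=2 picked index 2: u0 ∈ [2/215, 22/215)
j=3 picked index 3: u0 ∈ [1/430, 81/430)
j=4 picked index 3: u0 ∈ [-21/215, 19/215)
j=5 picked index 5: u0 ∈ [7/86, 13/86)
j=6 picked index 6: u0 ∈ [11/215, 21/215)
j=7 picked index 7: u0 ∈ [-1/430, 89/430)
j=8 picked index 7: u0 ∈ [-22/215, 23/215)
j=9 picked index 8: u0 ∈ [3/430, 1/10)
intersection: [7/86, 19/215)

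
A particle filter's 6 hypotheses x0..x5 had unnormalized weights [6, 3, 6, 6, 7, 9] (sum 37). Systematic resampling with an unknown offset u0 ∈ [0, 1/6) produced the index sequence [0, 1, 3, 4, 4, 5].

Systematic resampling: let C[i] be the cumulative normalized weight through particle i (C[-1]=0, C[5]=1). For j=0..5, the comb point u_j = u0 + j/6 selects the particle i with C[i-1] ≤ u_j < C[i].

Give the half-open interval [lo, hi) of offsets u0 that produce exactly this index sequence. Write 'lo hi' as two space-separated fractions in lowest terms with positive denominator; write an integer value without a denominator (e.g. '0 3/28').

C = [6/37, 9/37, 15/37, 21/37, 28/37, 1]
j=0 picked index 0: u0 ∈ [0, 6/37)
j=1 picked index 1: u0 ∈ [-1/222, 17/222)
j=2 picked index 3: u0 ∈ [8/111, 26/111)
j=3 picked index 4: u0 ∈ [5/74, 19/74)
j=4 picked index 4: u0 ∈ [-11/111, 10/111)
j=5 picked index 5: u0 ∈ [-17/222, 1/6)
intersection: [8/111, 17/222)

8/111 17/222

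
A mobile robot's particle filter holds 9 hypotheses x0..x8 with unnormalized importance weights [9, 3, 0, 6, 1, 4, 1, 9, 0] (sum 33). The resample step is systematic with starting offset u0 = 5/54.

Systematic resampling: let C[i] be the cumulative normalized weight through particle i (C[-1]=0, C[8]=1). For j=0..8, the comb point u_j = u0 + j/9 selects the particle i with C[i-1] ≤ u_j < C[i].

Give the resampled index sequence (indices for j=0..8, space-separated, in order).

C = [3/11, 4/11, 4/11, 6/11, 19/33, 23/33, 8/11, 1, 1]
j=0: u_0=5/54 ∈ [0, 3/11) → index 0
j=1: u_1=11/54 ∈ [0, 3/11) → index 0
j=2: u_2=17/54 ∈ [3/11, 4/11) → index 1
j=3: u_3=23/54 ∈ [4/11, 6/11) → index 3
j=4: u_4=29/54 ∈ [4/11, 6/11) → index 3
j=5: u_5=35/54 ∈ [19/33, 23/33) → index 5
j=6: u_6=41/54 ∈ [8/11, 1) → index 7
j=7: u_7=47/54 ∈ [8/11, 1) → index 7
j=8: u_8=53/54 ∈ [8/11, 1) → index 7

0 0 1 3 3 5 7 7 7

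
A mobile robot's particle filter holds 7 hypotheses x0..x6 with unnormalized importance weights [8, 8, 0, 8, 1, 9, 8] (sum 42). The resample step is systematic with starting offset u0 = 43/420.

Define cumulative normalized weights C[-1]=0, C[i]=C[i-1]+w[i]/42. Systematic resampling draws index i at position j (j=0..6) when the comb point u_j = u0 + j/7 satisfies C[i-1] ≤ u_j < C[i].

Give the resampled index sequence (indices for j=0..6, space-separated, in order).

0 1 3 3 5 6 6

C = [4/21, 8/21, 8/21, 4/7, 25/42, 17/21, 1]
j=0: u_0=43/420 ∈ [0, 4/21) → index 0
j=1: u_1=103/420 ∈ [4/21, 8/21) → index 1
j=2: u_2=163/420 ∈ [8/21, 4/7) → index 3
j=3: u_3=223/420 ∈ [8/21, 4/7) → index 3
j=4: u_4=283/420 ∈ [25/42, 17/21) → index 5
j=5: u_5=49/60 ∈ [17/21, 1) → index 6
j=6: u_6=403/420 ∈ [17/21, 1) → index 6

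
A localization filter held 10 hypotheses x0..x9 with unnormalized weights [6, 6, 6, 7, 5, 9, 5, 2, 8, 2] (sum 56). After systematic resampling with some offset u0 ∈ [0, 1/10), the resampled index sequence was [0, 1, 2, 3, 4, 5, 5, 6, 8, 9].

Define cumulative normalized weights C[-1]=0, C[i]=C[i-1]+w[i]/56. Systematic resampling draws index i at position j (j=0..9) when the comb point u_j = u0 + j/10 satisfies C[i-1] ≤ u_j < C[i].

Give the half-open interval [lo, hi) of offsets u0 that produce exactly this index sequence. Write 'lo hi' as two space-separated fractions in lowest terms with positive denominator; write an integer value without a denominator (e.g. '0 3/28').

9/140 3/35

C = [3/28, 3/14, 9/28, 25/56, 15/28, 39/56, 11/14, 23/28, 27/28, 1]
j=0 picked index 0: u0 ∈ [0, 3/28)
j=1 picked index 1: u0 ∈ [1/140, 4/35)
j=2 picked index 2: u0 ∈ [1/70, 17/140)
j=3 picked index 3: u0 ∈ [3/140, 41/280)
j=4 picked index 4: u0 ∈ [13/280, 19/140)
j=5 picked index 5: u0 ∈ [1/28, 11/56)
j=6 picked index 5: u0 ∈ [-9/140, 27/280)
j=7 picked index 6: u0 ∈ [-1/280, 3/35)
j=8 picked index 8: u0 ∈ [3/140, 23/140)
j=9 picked index 9: u0 ∈ [9/140, 1/10)
intersection: [9/140, 3/35)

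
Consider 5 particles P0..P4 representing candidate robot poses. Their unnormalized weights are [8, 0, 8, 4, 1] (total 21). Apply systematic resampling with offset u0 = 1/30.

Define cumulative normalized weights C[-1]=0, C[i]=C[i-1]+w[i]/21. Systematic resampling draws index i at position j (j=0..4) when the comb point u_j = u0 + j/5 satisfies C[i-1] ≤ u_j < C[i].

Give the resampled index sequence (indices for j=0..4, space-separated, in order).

0 0 2 2 3

C = [8/21, 8/21, 16/21, 20/21, 1]
j=0: u_0=1/30 ∈ [0, 8/21) → index 0
j=1: u_1=7/30 ∈ [0, 8/21) → index 0
j=2: u_2=13/30 ∈ [8/21, 16/21) → index 2
j=3: u_3=19/30 ∈ [8/21, 16/21) → index 2
j=4: u_4=5/6 ∈ [16/21, 20/21) → index 3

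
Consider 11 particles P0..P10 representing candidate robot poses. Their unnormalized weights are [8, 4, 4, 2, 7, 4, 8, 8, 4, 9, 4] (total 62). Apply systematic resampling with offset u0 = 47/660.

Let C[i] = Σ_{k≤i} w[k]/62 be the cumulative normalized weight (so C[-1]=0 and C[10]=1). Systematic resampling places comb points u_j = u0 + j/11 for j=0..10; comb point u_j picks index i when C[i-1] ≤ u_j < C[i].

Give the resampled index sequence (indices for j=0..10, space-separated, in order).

0 1 2 4 5 6 7 7 9 9 10

C = [4/31, 6/31, 8/31, 9/31, 25/62, 29/62, 37/62, 45/62, 49/62, 29/31, 1]
j=0: u_0=47/660 ∈ [0, 4/31) → index 0
j=1: u_1=107/660 ∈ [4/31, 6/31) → index 1
j=2: u_2=167/660 ∈ [6/31, 8/31) → index 2
j=3: u_3=227/660 ∈ [9/31, 25/62) → index 4
j=4: u_4=287/660 ∈ [25/62, 29/62) → index 5
j=5: u_5=347/660 ∈ [29/62, 37/62) → index 6
j=6: u_6=37/60 ∈ [37/62, 45/62) → index 7
j=7: u_7=467/660 ∈ [37/62, 45/62) → index 7
j=8: u_8=527/660 ∈ [49/62, 29/31) → index 9
j=9: u_9=587/660 ∈ [49/62, 29/31) → index 9
j=10: u_10=647/660 ∈ [29/31, 1) → index 10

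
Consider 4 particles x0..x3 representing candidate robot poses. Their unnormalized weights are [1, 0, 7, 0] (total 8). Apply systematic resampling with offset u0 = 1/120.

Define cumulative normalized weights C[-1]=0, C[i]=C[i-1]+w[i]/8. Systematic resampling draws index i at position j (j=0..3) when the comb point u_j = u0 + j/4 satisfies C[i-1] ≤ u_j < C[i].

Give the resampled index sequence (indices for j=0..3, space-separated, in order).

C = [1/8, 1/8, 1, 1]
j=0: u_0=1/120 ∈ [0, 1/8) → index 0
j=1: u_1=31/120 ∈ [1/8, 1) → index 2
j=2: u_2=61/120 ∈ [1/8, 1) → index 2
j=3: u_3=91/120 ∈ [1/8, 1) → index 2

0 2 2 2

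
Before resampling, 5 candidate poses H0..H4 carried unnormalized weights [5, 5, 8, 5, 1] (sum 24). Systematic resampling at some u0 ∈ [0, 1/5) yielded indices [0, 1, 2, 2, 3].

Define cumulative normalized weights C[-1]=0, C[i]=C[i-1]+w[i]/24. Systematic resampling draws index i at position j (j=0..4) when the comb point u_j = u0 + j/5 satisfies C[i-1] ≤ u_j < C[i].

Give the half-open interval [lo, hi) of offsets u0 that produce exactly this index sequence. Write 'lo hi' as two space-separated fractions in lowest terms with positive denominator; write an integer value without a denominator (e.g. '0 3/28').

C = [5/24, 5/12, 3/4, 23/24, 1]
j=0 picked index 0: u0 ∈ [0, 5/24)
j=1 picked index 1: u0 ∈ [1/120, 13/60)
j=2 picked index 2: u0 ∈ [1/60, 7/20)
j=3 picked index 2: u0 ∈ [-11/60, 3/20)
j=4 picked index 3: u0 ∈ [-1/20, 19/120)
intersection: [1/60, 3/20)

1/60 3/20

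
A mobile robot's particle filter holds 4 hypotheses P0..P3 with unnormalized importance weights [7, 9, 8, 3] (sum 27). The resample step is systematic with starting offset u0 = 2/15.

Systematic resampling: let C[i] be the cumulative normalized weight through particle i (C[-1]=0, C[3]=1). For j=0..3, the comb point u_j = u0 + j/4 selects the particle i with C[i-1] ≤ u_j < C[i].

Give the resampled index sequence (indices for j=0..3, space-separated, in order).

C = [7/27, 16/27, 8/9, 1]
j=0: u_0=2/15 ∈ [0, 7/27) → index 0
j=1: u_1=23/60 ∈ [7/27, 16/27) → index 1
j=2: u_2=19/30 ∈ [16/27, 8/9) → index 2
j=3: u_3=53/60 ∈ [16/27, 8/9) → index 2

0 1 2 2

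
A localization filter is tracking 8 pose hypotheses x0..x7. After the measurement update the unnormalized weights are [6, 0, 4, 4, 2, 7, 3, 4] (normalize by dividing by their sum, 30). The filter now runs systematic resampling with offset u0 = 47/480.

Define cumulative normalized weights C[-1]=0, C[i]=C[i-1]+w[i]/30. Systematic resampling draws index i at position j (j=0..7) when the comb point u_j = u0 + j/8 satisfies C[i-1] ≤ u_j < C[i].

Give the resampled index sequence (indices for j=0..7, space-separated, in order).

C = [1/5, 1/5, 1/3, 7/15, 8/15, 23/30, 13/15, 1]
j=0: u_0=47/480 ∈ [0, 1/5) → index 0
j=1: u_1=107/480 ∈ [1/5, 1/3) → index 2
j=2: u_2=167/480 ∈ [1/3, 7/15) → index 3
j=3: u_3=227/480 ∈ [7/15, 8/15) → index 4
j=4: u_4=287/480 ∈ [8/15, 23/30) → index 5
j=5: u_5=347/480 ∈ [8/15, 23/30) → index 5
j=6: u_6=407/480 ∈ [23/30, 13/15) → index 6
j=7: u_7=467/480 ∈ [13/15, 1) → index 7

0 2 3 4 5 5 6 7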